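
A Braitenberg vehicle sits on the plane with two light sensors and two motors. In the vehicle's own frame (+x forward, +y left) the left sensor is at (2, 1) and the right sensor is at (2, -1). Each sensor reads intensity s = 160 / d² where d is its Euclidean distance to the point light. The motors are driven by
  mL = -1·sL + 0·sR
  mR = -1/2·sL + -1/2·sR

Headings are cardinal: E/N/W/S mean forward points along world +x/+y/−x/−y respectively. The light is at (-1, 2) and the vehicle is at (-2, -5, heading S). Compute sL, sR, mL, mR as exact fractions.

left sensor world pos  = (-1, -7); dL² = 81
right sensor world pos = (-3, -7); dR² = 85
sL = 160/81 = 160/81
sR = 160/85 = 32/17
mL = -1·sL + 0·sR = -160/81
mR = -1/2·sL + -1/2·sR = -2656/1377

160/81 32/17 -160/81 -2656/1377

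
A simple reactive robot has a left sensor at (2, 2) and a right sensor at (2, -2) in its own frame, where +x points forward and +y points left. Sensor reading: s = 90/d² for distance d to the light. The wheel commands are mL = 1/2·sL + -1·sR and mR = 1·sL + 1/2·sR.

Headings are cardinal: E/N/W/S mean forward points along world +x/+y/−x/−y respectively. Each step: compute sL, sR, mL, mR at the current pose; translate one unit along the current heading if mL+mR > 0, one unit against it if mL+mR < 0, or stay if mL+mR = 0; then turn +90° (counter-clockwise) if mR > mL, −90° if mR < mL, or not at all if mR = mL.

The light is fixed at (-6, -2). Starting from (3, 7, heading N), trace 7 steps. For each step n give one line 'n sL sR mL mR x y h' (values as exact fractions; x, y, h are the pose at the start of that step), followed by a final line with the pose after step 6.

n=0: pose=(3,7,N); sL=9/17, sR=45/121; mL=-441/4114, mR=2943/4114; mL+mR=1251/2057 → advance +1; mR−mL=1692/2057 → turn +1·90°
n=1: pose=(3,8,W); sL=90/113, sR=90/193; mL=-1485/21809, mR=22455/21809; mL+mR=20970/21809 → advance +1; mR−mL=23940/21809 → turn +1·90°
n=2: pose=(2,8,S); sL=45/82, sR=9/10; mL=-513/820, mR=819/820; mL+mR=153/410 → advance +1; mR−mL=333/205 → turn +1·90°
n=3: pose=(2,7,E); sL=90/221, sR=90/149; mL=-13185/32929, mR=23355/32929; mL+mR=10170/32929 → advance +1; mR−mL=36540/32929 → turn +1·90°
n=4: pose=(3,7,N); sL=9/17, sR=45/121; mL=-441/4114, mR=2943/4114; mL+mR=1251/2057 → advance +1; mR−mL=1692/2057 → turn +1·90°
n=5: pose=(3,8,W); sL=90/113, sR=90/193; mL=-1485/21809, mR=22455/21809; mL+mR=20970/21809 → advance +1; mR−mL=23940/21809 → turn +1·90°
n=6: pose=(2,8,S); sL=45/82, sR=9/10; mL=-513/820, mR=819/820; mL+mR=153/410 → advance +1; mR−mL=333/205 → turn +1·90°

0 9/17 45/121 -441/4114 2943/4114 3 7 N
1 90/113 90/193 -1485/21809 22455/21809 3 8 W
2 45/82 9/10 -513/820 819/820 2 8 S
3 90/221 90/149 -13185/32929 23355/32929 2 7 E
4 9/17 45/121 -441/4114 2943/4114 3 7 N
5 90/113 90/193 -1485/21809 22455/21809 3 8 W
6 45/82 9/10 -513/820 819/820 2 8 S
final 2 7 E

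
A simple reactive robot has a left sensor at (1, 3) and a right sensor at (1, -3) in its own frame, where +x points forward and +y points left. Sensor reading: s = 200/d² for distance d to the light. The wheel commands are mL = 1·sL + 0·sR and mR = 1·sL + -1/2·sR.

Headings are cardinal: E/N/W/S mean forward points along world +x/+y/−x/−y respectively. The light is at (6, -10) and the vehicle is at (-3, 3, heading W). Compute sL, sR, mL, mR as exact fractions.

1 50/89 1 64/89

left sensor world pos  = (-4, 0); dL² = 200
right sensor world pos = (-4, 6); dR² = 356
sL = 200/200 = 1
sR = 200/356 = 50/89
mL = 1·sL + 0·sR = 1
mR = 1·sL + -1/2·sR = 64/89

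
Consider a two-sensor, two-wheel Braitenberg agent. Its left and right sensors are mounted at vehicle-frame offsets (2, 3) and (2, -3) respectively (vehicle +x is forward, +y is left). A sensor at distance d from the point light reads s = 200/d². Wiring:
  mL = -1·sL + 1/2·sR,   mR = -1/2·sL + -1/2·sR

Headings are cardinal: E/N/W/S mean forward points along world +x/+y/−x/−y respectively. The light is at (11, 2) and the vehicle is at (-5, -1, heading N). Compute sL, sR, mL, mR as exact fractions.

left sensor world pos  = (-8, 1); dL² = 362
right sensor world pos = (-2, 1); dR² = 170
sL = 200/362 = 100/181
sR = 200/170 = 20/17
mL = -1·sL + 1/2·sR = 110/3077
mR = -1/2·sL + -1/2·sR = -2660/3077

100/181 20/17 110/3077 -2660/3077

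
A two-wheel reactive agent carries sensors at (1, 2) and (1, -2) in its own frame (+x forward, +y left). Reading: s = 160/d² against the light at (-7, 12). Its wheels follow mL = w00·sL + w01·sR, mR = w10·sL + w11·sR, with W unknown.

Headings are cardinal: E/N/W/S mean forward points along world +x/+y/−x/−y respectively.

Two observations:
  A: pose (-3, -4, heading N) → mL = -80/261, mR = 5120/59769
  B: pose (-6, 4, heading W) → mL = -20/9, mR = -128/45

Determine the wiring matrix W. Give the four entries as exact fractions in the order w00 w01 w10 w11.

obs A: pose=(-3,-4,N) → sL=160/229, sR=160/261, mL=-80/261, mR=5120/59769
obs B: pose=(-6,4,W) → sL=8/5, sR=40/9, mL=-20/9, mR=-128/45
sensor matrix S = [[160/229, 160/261], [8/5, 40/9]]; det S = 126976/59769
solve [mL_A; mL_B] = S·[w00; w01] and [mR_A; mR_B] = S·[w10; w11]:
  w00 = 0, w01 = -1/2, w10 = 1, w11 = -1

0 -1/2 1 -1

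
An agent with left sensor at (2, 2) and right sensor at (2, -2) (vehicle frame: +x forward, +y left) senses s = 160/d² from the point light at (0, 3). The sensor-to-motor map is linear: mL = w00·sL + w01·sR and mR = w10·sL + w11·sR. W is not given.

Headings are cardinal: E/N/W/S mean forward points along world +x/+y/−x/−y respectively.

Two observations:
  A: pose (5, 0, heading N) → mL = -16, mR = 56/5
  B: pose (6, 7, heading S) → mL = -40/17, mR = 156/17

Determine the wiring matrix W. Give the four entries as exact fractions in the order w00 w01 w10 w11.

obs A: pose=(5,0,N) → sL=16, sR=16/5, mL=-16, mR=56/5
obs B: pose=(6,7,S) → sL=40/17, sR=8, mL=-40/17, mR=156/17
sensor matrix S = [[16, 16/5], [40/17, 8]]; det S = 2048/17
solve [mL_A; mL_B] = S·[w00; w01] and [mR_A; mR_B] = S·[w10; w11]:
  w00 = -1, w01 = 0, w10 = 1/2, w11 = 1

-1 0 1/2 1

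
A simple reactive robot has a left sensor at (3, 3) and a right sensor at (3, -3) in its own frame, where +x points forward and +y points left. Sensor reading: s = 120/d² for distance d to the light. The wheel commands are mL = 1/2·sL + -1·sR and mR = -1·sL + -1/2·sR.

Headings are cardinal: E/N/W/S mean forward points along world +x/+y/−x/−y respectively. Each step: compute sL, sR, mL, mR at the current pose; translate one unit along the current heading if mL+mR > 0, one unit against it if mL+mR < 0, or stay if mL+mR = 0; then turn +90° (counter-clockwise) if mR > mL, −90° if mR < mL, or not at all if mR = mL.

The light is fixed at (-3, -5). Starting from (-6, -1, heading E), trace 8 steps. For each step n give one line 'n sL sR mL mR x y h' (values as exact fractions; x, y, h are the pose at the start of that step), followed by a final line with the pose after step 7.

0 120/49 120 -5820/49 -3060/49 -6 -1 E
1 60/49 12/5 -438/245 -594/245 -7 -1 N
2 120/37 120 -4380/37 -2340/37 -7 -2 E
3 6/5 3 -12/5 -27/10 -8 -2 N
4 120/29 24 -636/29 -468/29 -8 -3 E
5 60/53 60/17 -2670/901 -2610/901 -9 -3 N
6 24/17 120/97 -876/1649 -3348/1649 -9 -4 W
7 3/2 6 -21/4 -9/2 -8 -4 N
final -8 -5 W

n=0: pose=(-6,-1,E); sL=120/49, sR=120; mL=-5820/49, mR=-3060/49; mL+mR=-8880/49 → advance -1; mR−mL=2760/49 → turn +1·90°
n=1: pose=(-7,-1,N); sL=60/49, sR=12/5; mL=-438/245, mR=-594/245; mL+mR=-1032/245 → advance -1; mR−mL=-156/245 → turn -1·90°
n=2: pose=(-7,-2,E); sL=120/37, sR=120; mL=-4380/37, mR=-2340/37; mL+mR=-6720/37 → advance -1; mR−mL=2040/37 → turn +1·90°
n=3: pose=(-8,-2,N); sL=6/5, sR=3; mL=-12/5, mR=-27/10; mL+mR=-51/10 → advance -1; mR−mL=-3/10 → turn -1·90°
n=4: pose=(-8,-3,E); sL=120/29, sR=24; mL=-636/29, mR=-468/29; mL+mR=-1104/29 → advance -1; mR−mL=168/29 → turn +1·90°
n=5: pose=(-9,-3,N); sL=60/53, sR=60/17; mL=-2670/901, mR=-2610/901; mL+mR=-5280/901 → advance -1; mR−mL=60/901 → turn +1·90°
n=6: pose=(-9,-4,W); sL=24/17, sR=120/97; mL=-876/1649, mR=-3348/1649; mL+mR=-4224/1649 → advance -1; mR−mL=-2472/1649 → turn -1·90°
n=7: pose=(-8,-4,N); sL=3/2, sR=6; mL=-21/4, mR=-9/2; mL+mR=-39/4 → advance -1; mR−mL=3/4 → turn +1·90°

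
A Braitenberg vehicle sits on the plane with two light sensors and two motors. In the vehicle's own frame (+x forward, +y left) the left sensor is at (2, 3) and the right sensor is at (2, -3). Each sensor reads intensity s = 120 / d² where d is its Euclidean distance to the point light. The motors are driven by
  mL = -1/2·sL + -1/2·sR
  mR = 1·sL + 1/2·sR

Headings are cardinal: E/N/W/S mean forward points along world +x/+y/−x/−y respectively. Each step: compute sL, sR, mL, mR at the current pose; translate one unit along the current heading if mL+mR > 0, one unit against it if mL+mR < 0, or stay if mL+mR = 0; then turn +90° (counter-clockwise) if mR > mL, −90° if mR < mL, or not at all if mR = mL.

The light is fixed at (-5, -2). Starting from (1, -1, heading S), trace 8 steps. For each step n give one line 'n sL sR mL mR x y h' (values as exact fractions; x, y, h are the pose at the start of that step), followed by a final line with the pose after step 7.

0 60/41 12 -276/41 306/41 1 -1 S
1 120/73 120/73 -120/73 180/73 1 -2 E
2 6 15/13 -93/26 171/26 2 -2 N
3 120/29 120/41 -4200/1189 6660/1189 2 -1 W
4 60/41 12 -276/41 306/41 1 -1 S
5 120/73 120/73 -120/73 180/73 1 -2 E
6 6 15/13 -93/26 171/26 2 -2 N
7 120/29 120/41 -4200/1189 6660/1189 2 -1 W
final 1 -1 S

n=0: pose=(1,-1,S); sL=60/41, sR=12; mL=-276/41, mR=306/41; mL+mR=30/41 → advance +1; mR−mL=582/41 → turn +1·90°
n=1: pose=(1,-2,E); sL=120/73, sR=120/73; mL=-120/73, mR=180/73; mL+mR=60/73 → advance +1; mR−mL=300/73 → turn +1·90°
n=2: pose=(2,-2,N); sL=6, sR=15/13; mL=-93/26, mR=171/26; mL+mR=3 → advance +1; mR−mL=132/13 → turn +1·90°
n=3: pose=(2,-1,W); sL=120/29, sR=120/41; mL=-4200/1189, mR=6660/1189; mL+mR=60/29 → advance +1; mR−mL=10860/1189 → turn +1·90°
n=4: pose=(1,-1,S); sL=60/41, sR=12; mL=-276/41, mR=306/41; mL+mR=30/41 → advance +1; mR−mL=582/41 → turn +1·90°
n=5: pose=(1,-2,E); sL=120/73, sR=120/73; mL=-120/73, mR=180/73; mL+mR=60/73 → advance +1; mR−mL=300/73 → turn +1·90°
n=6: pose=(2,-2,N); sL=6, sR=15/13; mL=-93/26, mR=171/26; mL+mR=3 → advance +1; mR−mL=132/13 → turn +1·90°
n=7: pose=(2,-1,W); sL=120/29, sR=120/41; mL=-4200/1189, mR=6660/1189; mL+mR=60/29 → advance +1; mR−mL=10860/1189 → turn +1·90°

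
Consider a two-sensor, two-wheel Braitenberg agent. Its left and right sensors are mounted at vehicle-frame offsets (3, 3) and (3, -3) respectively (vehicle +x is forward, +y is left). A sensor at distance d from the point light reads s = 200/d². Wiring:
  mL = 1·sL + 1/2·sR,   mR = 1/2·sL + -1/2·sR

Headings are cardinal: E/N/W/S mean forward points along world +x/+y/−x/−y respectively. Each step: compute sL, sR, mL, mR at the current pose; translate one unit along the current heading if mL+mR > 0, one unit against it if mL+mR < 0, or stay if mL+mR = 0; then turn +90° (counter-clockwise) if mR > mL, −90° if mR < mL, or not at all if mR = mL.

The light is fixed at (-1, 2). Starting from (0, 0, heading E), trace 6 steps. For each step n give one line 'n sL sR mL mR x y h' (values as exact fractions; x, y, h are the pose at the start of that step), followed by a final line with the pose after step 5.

0 200/17 200/41 9900/697 2400/697 0 0 E
1 4 100/13 102/13 -24/13 1 0 S
2 200/37 200 3900/37 -3600/37 1 -1 W
3 50 25/2 225/4 75/4 0 -1 N
4 200/17 200/41 9900/697 2400/697 0 0 E
5 4 100/13 102/13 -24/13 1 0 S
final 1 -1 W

n=0: pose=(0,0,E); sL=200/17, sR=200/41; mL=9900/697, mR=2400/697; mL+mR=300/17 → advance +1; mR−mL=-7500/697 → turn -1·90°
n=1: pose=(1,0,S); sL=4, sR=100/13; mL=102/13, mR=-24/13; mL+mR=6 → advance +1; mR−mL=-126/13 → turn -1·90°
n=2: pose=(1,-1,W); sL=200/37, sR=200; mL=3900/37, mR=-3600/37; mL+mR=300/37 → advance +1; mR−mL=-7500/37 → turn -1·90°
n=3: pose=(0,-1,N); sL=50, sR=25/2; mL=225/4, mR=75/4; mL+mR=75 → advance +1; mR−mL=-75/2 → turn -1·90°
n=4: pose=(0,0,E); sL=200/17, sR=200/41; mL=9900/697, mR=2400/697; mL+mR=300/17 → advance +1; mR−mL=-7500/697 → turn -1·90°
n=5: pose=(1,0,S); sL=4, sR=100/13; mL=102/13, mR=-24/13; mL+mR=6 → advance +1; mR−mL=-126/13 → turn -1·90°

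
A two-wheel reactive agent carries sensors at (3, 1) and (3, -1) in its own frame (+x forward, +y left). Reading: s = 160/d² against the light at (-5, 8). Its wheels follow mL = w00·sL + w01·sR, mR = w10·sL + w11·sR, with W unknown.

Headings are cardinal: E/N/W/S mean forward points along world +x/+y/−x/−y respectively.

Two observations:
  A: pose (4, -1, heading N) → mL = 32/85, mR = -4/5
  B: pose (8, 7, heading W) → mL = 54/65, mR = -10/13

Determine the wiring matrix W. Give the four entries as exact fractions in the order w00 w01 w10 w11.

obs A: pose=(4,-1,N) → sL=8/5, sR=20/17, mL=32/85, mR=-4/5
obs B: pose=(8,7,W) → sL=20/13, sR=8/5, mL=54/65, mR=-10/13
sensor matrix S = [[8/5, 20/17], [20/13, 8/5]]; det S = 4144/5525
solve [mL_A; mL_B] = S·[w00; w01] and [mR_A; mR_B] = S·[w10; w11]:
  w00 = -1/2, w01 = 1, w10 = -1/2, w11 = 0

-1/2 1 -1/2 0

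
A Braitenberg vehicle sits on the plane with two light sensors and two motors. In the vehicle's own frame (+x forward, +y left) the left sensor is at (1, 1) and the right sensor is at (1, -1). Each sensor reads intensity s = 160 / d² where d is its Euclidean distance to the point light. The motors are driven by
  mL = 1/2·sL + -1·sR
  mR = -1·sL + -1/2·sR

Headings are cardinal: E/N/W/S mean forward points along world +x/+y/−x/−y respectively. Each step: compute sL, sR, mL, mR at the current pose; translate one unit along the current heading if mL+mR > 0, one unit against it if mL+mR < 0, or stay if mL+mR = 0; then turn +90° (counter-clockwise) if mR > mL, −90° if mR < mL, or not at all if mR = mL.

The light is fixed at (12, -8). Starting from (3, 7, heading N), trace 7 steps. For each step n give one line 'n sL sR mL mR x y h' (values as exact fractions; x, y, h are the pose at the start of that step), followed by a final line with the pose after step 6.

0 40/89 1/2 -49/178 -249/356 3 7 N
1 160/289 160/233 -27600/67337 -60400/67337 3 6 E
2 16/25 16/29 -168/725 -664/725 2 6 S
3 160/317 160/377 -20560/119509 -85680/119509 2 7 W
4 40/89 1/2 -49/178 -249/356 3 7 N
5 160/289 160/233 -27600/67337 -60400/67337 3 6 E
6 16/25 16/29 -168/725 -664/725 2 6 S
final 2 7 W

n=0: pose=(3,7,N); sL=40/89, sR=1/2; mL=-49/178, mR=-249/356; mL+mR=-347/356 → advance -1; mR−mL=-151/356 → turn -1·90°
n=1: pose=(3,6,E); sL=160/289, sR=160/233; mL=-27600/67337, mR=-60400/67337; mL+mR=-88000/67337 → advance -1; mR−mL=-32800/67337 → turn -1·90°
n=2: pose=(2,6,S); sL=16/25, sR=16/29; mL=-168/725, mR=-664/725; mL+mR=-832/725 → advance -1; mR−mL=-496/725 → turn -1·90°
n=3: pose=(2,7,W); sL=160/317, sR=160/377; mL=-20560/119509, mR=-85680/119509; mL+mR=-106240/119509 → advance -1; mR−mL=-65120/119509 → turn -1·90°
n=4: pose=(3,7,N); sL=40/89, sR=1/2; mL=-49/178, mR=-249/356; mL+mR=-347/356 → advance -1; mR−mL=-151/356 → turn -1·90°
n=5: pose=(3,6,E); sL=160/289, sR=160/233; mL=-27600/67337, mR=-60400/67337; mL+mR=-88000/67337 → advance -1; mR−mL=-32800/67337 → turn -1·90°
n=6: pose=(2,6,S); sL=16/25, sR=16/29; mL=-168/725, mR=-664/725; mL+mR=-832/725 → advance -1; mR−mL=-496/725 → turn -1·90°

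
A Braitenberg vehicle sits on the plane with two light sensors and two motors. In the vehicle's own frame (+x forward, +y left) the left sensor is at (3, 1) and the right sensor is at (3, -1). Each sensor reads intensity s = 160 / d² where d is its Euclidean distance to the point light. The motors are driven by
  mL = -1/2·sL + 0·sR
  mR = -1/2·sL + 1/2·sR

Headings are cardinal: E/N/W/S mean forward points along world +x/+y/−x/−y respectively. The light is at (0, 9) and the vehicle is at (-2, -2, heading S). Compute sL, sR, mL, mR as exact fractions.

160/197 32/41 -80/197 -128/8077

left sensor world pos  = (-1, -5); dL² = 197
right sensor world pos = (-3, -5); dR² = 205
sL = 160/197 = 160/197
sR = 160/205 = 32/41
mL = -1/2·sL + 0·sR = -80/197
mR = -1/2·sL + 1/2·sR = -128/8077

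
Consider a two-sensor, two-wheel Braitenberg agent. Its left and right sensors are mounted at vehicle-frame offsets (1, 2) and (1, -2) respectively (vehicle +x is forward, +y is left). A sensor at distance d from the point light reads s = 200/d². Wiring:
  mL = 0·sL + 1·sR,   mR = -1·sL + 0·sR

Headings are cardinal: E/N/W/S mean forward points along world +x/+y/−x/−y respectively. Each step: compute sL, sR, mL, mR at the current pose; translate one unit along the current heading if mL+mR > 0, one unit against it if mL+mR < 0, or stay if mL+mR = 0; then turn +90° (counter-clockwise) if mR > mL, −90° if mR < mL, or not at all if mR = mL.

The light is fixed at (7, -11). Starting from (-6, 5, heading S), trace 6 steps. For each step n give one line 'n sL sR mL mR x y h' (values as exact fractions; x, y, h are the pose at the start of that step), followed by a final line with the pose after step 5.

0 100/173 4/9 4/9 -100/173 -6 5 S
1 200/421 200/557 200/557 -200/421 -6 6 W
2 5/13 25/53 25/53 -5/13 -5 6 N
3 200/521 200/377 200/377 -200/521 -5 7 E
4 20/37 100/229 100/229 -20/37 -4 7 S
5 200/433 40/117 40/117 -200/433 -4 8 W
final -3 8 N

n=0: pose=(-6,5,S); sL=100/173, sR=4/9; mL=4/9, mR=-100/173; mL+mR=-208/1557 → advance -1; mR−mL=-1592/1557 → turn -1·90°
n=1: pose=(-6,6,W); sL=200/421, sR=200/557; mL=200/557, mR=-200/421; mL+mR=-27200/234497 → advance -1; mR−mL=-195600/234497 → turn -1·90°
n=2: pose=(-5,6,N); sL=5/13, sR=25/53; mL=25/53, mR=-5/13; mL+mR=60/689 → advance +1; mR−mL=-590/689 → turn -1·90°
n=3: pose=(-5,7,E); sL=200/521, sR=200/377; mL=200/377, mR=-200/521; mL+mR=28800/196417 → advance +1; mR−mL=-179600/196417 → turn -1·90°
n=4: pose=(-4,7,S); sL=20/37, sR=100/229; mL=100/229, mR=-20/37; mL+mR=-880/8473 → advance -1; mR−mL=-8280/8473 → turn -1·90°
n=5: pose=(-4,8,W); sL=200/433, sR=40/117; mL=40/117, mR=-200/433; mL+mR=-6080/50661 → advance -1; mR−mL=-40720/50661 → turn -1·90°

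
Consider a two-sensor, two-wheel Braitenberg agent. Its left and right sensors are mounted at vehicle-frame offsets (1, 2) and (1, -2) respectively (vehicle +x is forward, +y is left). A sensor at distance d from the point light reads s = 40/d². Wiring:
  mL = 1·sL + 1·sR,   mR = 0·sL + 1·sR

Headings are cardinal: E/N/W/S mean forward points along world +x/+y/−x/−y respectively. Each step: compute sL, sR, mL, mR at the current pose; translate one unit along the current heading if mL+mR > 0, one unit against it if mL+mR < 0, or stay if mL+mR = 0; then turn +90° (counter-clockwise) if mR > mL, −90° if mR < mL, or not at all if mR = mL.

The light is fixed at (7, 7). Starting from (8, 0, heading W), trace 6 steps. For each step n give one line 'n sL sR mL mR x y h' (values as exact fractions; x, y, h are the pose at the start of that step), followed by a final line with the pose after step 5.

n=0: pose=(8,0,W); sL=40/81, sR=8/5; mL=848/405, mR=8/5; mL+mR=1496/405 → advance +1; mR−mL=-40/81 → turn -1·90°
n=1: pose=(7,0,N); sL=1, sR=1; mL=2, mR=1; mL+mR=3 → advance +1; mR−mL=-1 → turn -1·90°
n=2: pose=(7,1,E); sL=40/17, sR=8/13; mL=656/221, mR=8/13; mL+mR=792/221 → advance +1; mR−mL=-40/17 → turn -1·90°
n=3: pose=(8,1,S); sL=20/29, sR=4/5; mL=216/145, mR=4/5; mL+mR=332/145 → advance +1; mR−mL=-20/29 → turn -1·90°
n=4: pose=(8,0,W); sL=40/81, sR=8/5; mL=848/405, mR=8/5; mL+mR=1496/405 → advance +1; mR−mL=-40/81 → turn -1·90°
n=5: pose=(7,0,N); sL=1, sR=1; mL=2, mR=1; mL+mR=3 → advance +1; mR−mL=-1 → turn -1·90°

0 40/81 8/5 848/405 8/5 8 0 W
1 1 1 2 1 7 0 N
2 40/17 8/13 656/221 8/13 7 1 E
3 20/29 4/5 216/145 4/5 8 1 S
4 40/81 8/5 848/405 8/5 8 0 W
5 1 1 2 1 7 0 N
final 7 1 E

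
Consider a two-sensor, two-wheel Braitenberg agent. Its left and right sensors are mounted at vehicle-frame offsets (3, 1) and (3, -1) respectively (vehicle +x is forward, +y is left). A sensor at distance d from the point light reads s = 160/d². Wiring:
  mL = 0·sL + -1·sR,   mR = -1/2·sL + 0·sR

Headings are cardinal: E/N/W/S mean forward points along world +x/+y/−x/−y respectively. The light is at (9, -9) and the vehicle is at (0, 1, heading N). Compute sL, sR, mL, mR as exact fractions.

160/269 160/233 -160/233 -80/269

left sensor world pos  = (-1, 4); dL² = 269
right sensor world pos = (1, 4); dR² = 233
sL = 160/269 = 160/269
sR = 160/233 = 160/233
mL = 0·sL + -1·sR = -160/233
mR = -1/2·sL + 0·sR = -80/269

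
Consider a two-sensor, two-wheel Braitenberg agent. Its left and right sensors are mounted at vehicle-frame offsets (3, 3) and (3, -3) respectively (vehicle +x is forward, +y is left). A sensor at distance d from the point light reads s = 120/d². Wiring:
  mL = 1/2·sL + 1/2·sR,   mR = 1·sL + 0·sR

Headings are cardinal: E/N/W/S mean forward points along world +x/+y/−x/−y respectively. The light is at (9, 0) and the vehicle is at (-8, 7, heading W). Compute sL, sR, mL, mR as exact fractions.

left sensor world pos  = (-11, 4); dL² = 416
right sensor world pos = (-11, 10); dR² = 500
sL = 120/416 = 15/52
sR = 120/500 = 6/25
mL = 1/2·sL + 1/2·sR = 687/2600
mR = 1·sL + 0·sR = 15/52

15/52 6/25 687/2600 15/52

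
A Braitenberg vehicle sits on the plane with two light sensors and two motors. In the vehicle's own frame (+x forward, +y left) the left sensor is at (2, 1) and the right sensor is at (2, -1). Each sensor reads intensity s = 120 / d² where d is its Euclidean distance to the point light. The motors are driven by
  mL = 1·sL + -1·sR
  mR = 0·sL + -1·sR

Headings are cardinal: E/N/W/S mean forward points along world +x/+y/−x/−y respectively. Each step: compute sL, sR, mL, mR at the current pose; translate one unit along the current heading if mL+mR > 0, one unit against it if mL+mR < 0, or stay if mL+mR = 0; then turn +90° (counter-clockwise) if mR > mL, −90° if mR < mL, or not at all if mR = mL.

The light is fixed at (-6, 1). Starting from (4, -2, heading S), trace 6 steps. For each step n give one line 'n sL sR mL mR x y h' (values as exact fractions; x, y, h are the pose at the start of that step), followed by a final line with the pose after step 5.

n=0: pose=(4,-2,S); sL=60/73, sR=60/53; mL=-1200/3869, mR=-60/53; mL+mR=-5580/3869 → advance -1; mR−mL=-60/73 → turn -1·90°
n=1: pose=(4,-1,W); sL=120/73, sR=24/13; mL=-192/949, mR=-24/13; mL+mR=-1944/949 → advance -1; mR−mL=-120/73 → turn -1·90°
n=2: pose=(5,-1,N); sL=6/5, sR=5/6; mL=11/30, mR=-5/6; mL+mR=-7/15 → advance -1; mR−mL=-6/5 → turn -1·90°
n=3: pose=(5,-2,E); sL=120/173, sR=24/37; mL=288/6401, mR=-24/37; mL+mR=-3864/6401 → advance -1; mR−mL=-120/173 → turn -1·90°
n=4: pose=(4,-2,S); sL=60/73, sR=60/53; mL=-1200/3869, mR=-60/53; mL+mR=-5580/3869 → advance -1; mR−mL=-60/73 → turn -1·90°
n=5: pose=(4,-1,W); sL=120/73, sR=24/13; mL=-192/949, mR=-24/13; mL+mR=-1944/949 → advance -1; mR−mL=-120/73 → turn -1·90°

0 60/73 60/53 -1200/3869 -60/53 4 -2 S
1 120/73 24/13 -192/949 -24/13 4 -1 W
2 6/5 5/6 11/30 -5/6 5 -1 N
3 120/173 24/37 288/6401 -24/37 5 -2 E
4 60/73 60/53 -1200/3869 -60/53 4 -2 S
5 120/73 24/13 -192/949 -24/13 4 -1 W
final 5 -1 N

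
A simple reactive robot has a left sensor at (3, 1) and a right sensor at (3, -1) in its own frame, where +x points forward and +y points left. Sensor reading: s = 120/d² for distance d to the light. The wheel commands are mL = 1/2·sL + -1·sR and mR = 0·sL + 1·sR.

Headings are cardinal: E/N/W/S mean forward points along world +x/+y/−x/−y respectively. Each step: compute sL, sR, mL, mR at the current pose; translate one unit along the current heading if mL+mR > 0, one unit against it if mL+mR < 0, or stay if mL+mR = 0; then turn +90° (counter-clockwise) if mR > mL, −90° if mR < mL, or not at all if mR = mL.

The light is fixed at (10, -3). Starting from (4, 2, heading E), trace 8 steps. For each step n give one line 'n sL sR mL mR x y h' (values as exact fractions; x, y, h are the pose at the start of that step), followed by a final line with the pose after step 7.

n=0: pose=(4,2,E); sL=8/3, sR=24/5; mL=-52/15, mR=24/5; mL+mR=4/3 → advance +1; mR−mL=124/15 → turn +1·90°
n=1: pose=(5,2,N); sL=6/5, sR=3/2; mL=-9/10, mR=3/2; mL+mR=3/5 → advance +1; mR−mL=12/5 → turn +1·90°
n=2: pose=(5,3,W); sL=120/89, sR=120/113; mL=-3900/10057, mR=120/113; mL+mR=60/89 → advance +1; mR−mL=14580/10057 → turn +1·90°
n=3: pose=(4,3,S); sL=60/17, sR=60/29; mL=-150/493, mR=60/29; mL+mR=30/17 → advance +1; mR−mL=1170/493 → turn +1·90°
n=4: pose=(4,2,E); sL=8/3, sR=24/5; mL=-52/15, mR=24/5; mL+mR=4/3 → advance +1; mR−mL=124/15 → turn +1·90°
n=5: pose=(5,2,N); sL=6/5, sR=3/2; mL=-9/10, mR=3/2; mL+mR=3/5 → advance +1; mR−mL=12/5 → turn +1·90°
n=6: pose=(5,3,W); sL=120/89, sR=120/113; mL=-3900/10057, mR=120/113; mL+mR=60/89 → advance +1; mR−mL=14580/10057 → turn +1·90°
n=7: pose=(4,3,S); sL=60/17, sR=60/29; mL=-150/493, mR=60/29; mL+mR=30/17 → advance +1; mR−mL=1170/493 → turn +1·90°

0 8/3 24/5 -52/15 24/5 4 2 E
1 6/5 3/2 -9/10 3/2 5 2 N
2 120/89 120/113 -3900/10057 120/113 5 3 W
3 60/17 60/29 -150/493 60/29 4 3 S
4 8/3 24/5 -52/15 24/5 4 2 E
5 6/5 3/2 -9/10 3/2 5 2 N
6 120/89 120/113 -3900/10057 120/113 5 3 W
7 60/17 60/29 -150/493 60/29 4 3 S
final 4 2 E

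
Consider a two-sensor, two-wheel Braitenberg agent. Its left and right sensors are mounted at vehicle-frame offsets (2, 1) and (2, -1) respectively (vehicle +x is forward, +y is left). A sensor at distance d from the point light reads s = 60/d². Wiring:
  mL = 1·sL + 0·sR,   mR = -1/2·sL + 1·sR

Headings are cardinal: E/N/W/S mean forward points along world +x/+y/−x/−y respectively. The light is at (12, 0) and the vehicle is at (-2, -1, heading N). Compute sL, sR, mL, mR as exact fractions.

30/113 6/17 30/113 423/1921

left sensor world pos  = (-3, 1); dL² = 226
right sensor world pos = (-1, 1); dR² = 170
sL = 60/226 = 30/113
sR = 60/170 = 6/17
mL = 1·sL + 0·sR = 30/113
mR = -1/2·sL + 1·sR = 423/1921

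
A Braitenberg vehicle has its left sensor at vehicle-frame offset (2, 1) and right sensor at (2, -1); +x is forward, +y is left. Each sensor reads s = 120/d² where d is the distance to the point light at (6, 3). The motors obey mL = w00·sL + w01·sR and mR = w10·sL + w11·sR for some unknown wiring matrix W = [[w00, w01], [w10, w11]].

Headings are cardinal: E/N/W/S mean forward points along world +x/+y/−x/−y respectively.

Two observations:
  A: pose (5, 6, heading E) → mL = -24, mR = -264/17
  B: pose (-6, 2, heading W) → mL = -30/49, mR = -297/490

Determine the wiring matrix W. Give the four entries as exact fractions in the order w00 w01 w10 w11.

obs A: pose=(5,6,E) → sL=120/17, sR=24, mL=-24, mR=-264/17
obs B: pose=(-6,2,W) → sL=3/5, sR=30/49, mL=-30/49, mR=-297/490
sensor matrix S = [[120/17, 24], [3/5, 30/49]]; det S = -41976/4165
solve [mL_A; mL_B] = S·[w00; w01] and [mR_A; mR_B] = S·[w10; w11]:
  w00 = 0, w01 = -1, w10 = -1/2, w11 = -1/2

0 -1 -1/2 -1/2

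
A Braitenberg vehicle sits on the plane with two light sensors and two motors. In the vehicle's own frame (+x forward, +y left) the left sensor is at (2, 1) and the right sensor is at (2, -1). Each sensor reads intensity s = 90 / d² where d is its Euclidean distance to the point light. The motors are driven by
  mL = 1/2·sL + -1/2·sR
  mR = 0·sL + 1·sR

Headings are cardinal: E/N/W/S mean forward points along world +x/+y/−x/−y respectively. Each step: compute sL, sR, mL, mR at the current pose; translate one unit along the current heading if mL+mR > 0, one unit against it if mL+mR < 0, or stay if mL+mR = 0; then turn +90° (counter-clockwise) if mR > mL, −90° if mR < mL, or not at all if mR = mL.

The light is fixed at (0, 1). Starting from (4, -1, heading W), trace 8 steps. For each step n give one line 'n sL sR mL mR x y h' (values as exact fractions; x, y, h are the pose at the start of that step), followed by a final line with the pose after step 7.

0 90/13 18 -72/13 18 4 -1 W
1 45/16 9/2 -27/32 9/2 3 -1 S
2 90/29 90/41 540/1189 90/41 3 -2 E
3 9 45/13 36/13 45/13 4 -2 N
4 90/13 18 -72/13 18 4 -1 W
5 45/16 9/2 -27/32 9/2 3 -1 S
6 90/29 90/41 540/1189 90/41 3 -2 E
7 9 45/13 36/13 45/13 4 -2 N
final 4 -1 W

n=0: pose=(4,-1,W); sL=90/13, sR=18; mL=-72/13, mR=18; mL+mR=162/13 → advance +1; mR−mL=306/13 → turn +1·90°
n=1: pose=(3,-1,S); sL=45/16, sR=9/2; mL=-27/32, mR=9/2; mL+mR=117/32 → advance +1; mR−mL=171/32 → turn +1·90°
n=2: pose=(3,-2,E); sL=90/29, sR=90/41; mL=540/1189, mR=90/41; mL+mR=3150/1189 → advance +1; mR−mL=2070/1189 → turn +1·90°
n=3: pose=(4,-2,N); sL=9, sR=45/13; mL=36/13, mR=45/13; mL+mR=81/13 → advance +1; mR−mL=9/13 → turn +1·90°
n=4: pose=(4,-1,W); sL=90/13, sR=18; mL=-72/13, mR=18; mL+mR=162/13 → advance +1; mR−mL=306/13 → turn +1·90°
n=5: pose=(3,-1,S); sL=45/16, sR=9/2; mL=-27/32, mR=9/2; mL+mR=117/32 → advance +1; mR−mL=171/32 → turn +1·90°
n=6: pose=(3,-2,E); sL=90/29, sR=90/41; mL=540/1189, mR=90/41; mL+mR=3150/1189 → advance +1; mR−mL=2070/1189 → turn +1·90°
n=7: pose=(4,-2,N); sL=9, sR=45/13; mL=36/13, mR=45/13; mL+mR=81/13 → advance +1; mR−mL=9/13 → turn +1·90°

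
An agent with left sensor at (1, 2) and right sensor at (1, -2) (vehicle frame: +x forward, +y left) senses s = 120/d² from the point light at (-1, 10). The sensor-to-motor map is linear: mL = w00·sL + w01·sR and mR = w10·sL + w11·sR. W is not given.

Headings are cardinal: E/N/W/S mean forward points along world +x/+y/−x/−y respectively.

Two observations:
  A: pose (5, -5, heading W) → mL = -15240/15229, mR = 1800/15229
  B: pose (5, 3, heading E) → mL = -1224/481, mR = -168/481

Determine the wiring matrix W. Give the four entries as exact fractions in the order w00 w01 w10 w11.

-1 -1 -1/2 1/2

obs A: pose=(5,-5,W) → sL=60/157, sR=60/97, mL=-15240/15229, mR=1800/15229
obs B: pose=(5,3,E) → sL=60/37, sR=12/13, mL=-1224/481, mR=-168/481
sensor matrix S = [[60/157, 60/97], [60/37, 12/13]]; det S = -4763520/7325149
solve [mL_A; mL_B] = S·[w00; w01] and [mR_A; mR_B] = S·[w10; w11]:
  w00 = -1, w01 = -1, w10 = -1/2, w11 = 1/2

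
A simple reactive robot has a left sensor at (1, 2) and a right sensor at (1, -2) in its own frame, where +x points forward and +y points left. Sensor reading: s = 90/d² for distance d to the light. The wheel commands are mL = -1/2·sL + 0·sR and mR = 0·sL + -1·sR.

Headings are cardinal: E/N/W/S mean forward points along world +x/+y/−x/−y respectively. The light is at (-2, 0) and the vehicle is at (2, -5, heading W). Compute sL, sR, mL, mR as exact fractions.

45/29 5 -45/58 -5

left sensor world pos  = (1, -7); dL² = 58
right sensor world pos = (1, -3); dR² = 18
sL = 90/58 = 45/29
sR = 90/18 = 5
mL = -1/2·sL + 0·sR = -45/58
mR = 0·sL + -1·sR = -5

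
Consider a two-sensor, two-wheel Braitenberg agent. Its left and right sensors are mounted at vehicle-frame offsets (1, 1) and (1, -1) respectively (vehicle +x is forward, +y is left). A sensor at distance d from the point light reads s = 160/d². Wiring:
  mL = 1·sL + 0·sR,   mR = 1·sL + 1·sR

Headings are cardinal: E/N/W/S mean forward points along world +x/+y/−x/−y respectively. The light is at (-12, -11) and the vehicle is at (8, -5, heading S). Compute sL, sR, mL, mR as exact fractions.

80/233 80/193 80/233 34080/44969

left sensor world pos  = (9, -6); dL² = 466
right sensor world pos = (7, -6); dR² = 386
sL = 160/466 = 80/233
sR = 160/386 = 80/193
mL = 1·sL + 0·sR = 80/233
mR = 1·sL + 1·sR = 34080/44969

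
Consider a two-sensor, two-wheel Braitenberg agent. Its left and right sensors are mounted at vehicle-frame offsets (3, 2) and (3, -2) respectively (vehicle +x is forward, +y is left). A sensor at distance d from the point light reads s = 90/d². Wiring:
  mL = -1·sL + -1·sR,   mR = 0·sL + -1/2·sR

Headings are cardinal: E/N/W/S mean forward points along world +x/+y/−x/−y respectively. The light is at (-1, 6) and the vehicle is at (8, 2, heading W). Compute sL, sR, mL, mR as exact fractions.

5/4 9/4 -7/2 -9/8

left sensor world pos  = (5, 0); dL² = 72
right sensor world pos = (5, 4); dR² = 40
sL = 90/72 = 5/4
sR = 90/40 = 9/4
mL = -1·sL + -1·sR = -7/2
mR = 0·sL + -1/2·sR = -9/8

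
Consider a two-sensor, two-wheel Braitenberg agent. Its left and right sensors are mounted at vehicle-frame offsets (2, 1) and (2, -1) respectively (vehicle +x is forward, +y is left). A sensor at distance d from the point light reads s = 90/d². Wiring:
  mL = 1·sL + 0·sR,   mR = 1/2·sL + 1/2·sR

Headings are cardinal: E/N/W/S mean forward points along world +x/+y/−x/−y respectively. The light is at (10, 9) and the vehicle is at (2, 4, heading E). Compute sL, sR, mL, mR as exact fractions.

45/26 5/4 45/26 155/104

left sensor world pos  = (4, 5); dL² = 52
right sensor world pos = (4, 3); dR² = 72
sL = 90/52 = 45/26
sR = 90/72 = 5/4
mL = 1·sL + 0·sR = 45/26
mR = 1/2·sL + 1/2·sR = 155/104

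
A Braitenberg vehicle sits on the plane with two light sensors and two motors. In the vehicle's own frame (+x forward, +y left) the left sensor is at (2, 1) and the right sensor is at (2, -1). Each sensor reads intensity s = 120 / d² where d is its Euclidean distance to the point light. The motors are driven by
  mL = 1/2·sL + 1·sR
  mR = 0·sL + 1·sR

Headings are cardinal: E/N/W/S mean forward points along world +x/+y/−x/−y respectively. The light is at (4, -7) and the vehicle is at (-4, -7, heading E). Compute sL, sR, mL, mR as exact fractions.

120/37 120/37 180/37 120/37

left sensor world pos  = (-2, -6); dL² = 37
right sensor world pos = (-2, -8); dR² = 37
sL = 120/37 = 120/37
sR = 120/37 = 120/37
mL = 1/2·sL + 1·sR = 180/37
mR = 0·sL + 1·sR = 120/37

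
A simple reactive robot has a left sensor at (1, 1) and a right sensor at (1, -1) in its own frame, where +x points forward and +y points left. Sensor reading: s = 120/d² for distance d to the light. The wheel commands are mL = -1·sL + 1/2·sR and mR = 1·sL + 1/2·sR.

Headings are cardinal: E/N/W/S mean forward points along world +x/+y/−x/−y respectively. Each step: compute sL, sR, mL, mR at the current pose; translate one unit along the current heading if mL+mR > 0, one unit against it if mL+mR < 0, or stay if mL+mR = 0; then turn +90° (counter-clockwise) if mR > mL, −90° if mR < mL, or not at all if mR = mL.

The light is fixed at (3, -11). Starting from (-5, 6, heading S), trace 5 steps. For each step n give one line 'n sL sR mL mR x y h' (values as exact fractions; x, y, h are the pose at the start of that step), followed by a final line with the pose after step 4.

n=0: pose=(-5,6,S); sL=24/61, sR=120/337; mL=-4428/20557, mR=11748/20557; mL+mR=120/337 → advance +1; mR−mL=48/61 → turn +1·90°
n=1: pose=(-5,5,E); sL=60/169, sR=60/137; mL=-3150/23153, mR=13290/23153; mL+mR=60/137 → advance +1; mR−mL=120/169 → turn +1·90°
n=2: pose=(-4,5,N); sL=120/353, sR=24/65; mL=-3564/22945, mR=12036/22945; mL+mR=24/65 → advance +1; mR−mL=240/353 → turn +1·90°
n=3: pose=(-4,6,W); sL=3/8, sR=30/97; mL=-171/776, mR=411/776; mL+mR=30/97 → advance +1; mR−mL=3/4 → turn +1·90°
n=4: pose=(-5,6,S); sL=24/61, sR=120/337; mL=-4428/20557, mR=11748/20557; mL+mR=120/337 → advance +1; mR−mL=48/61 → turn +1·90°

0 24/61 120/337 -4428/20557 11748/20557 -5 6 S
1 60/169 60/137 -3150/23153 13290/23153 -5 5 E
2 120/353 24/65 -3564/22945 12036/22945 -4 5 N
3 3/8 30/97 -171/776 411/776 -4 6 W
4 24/61 120/337 -4428/20557 11748/20557 -5 6 S
final -5 5 E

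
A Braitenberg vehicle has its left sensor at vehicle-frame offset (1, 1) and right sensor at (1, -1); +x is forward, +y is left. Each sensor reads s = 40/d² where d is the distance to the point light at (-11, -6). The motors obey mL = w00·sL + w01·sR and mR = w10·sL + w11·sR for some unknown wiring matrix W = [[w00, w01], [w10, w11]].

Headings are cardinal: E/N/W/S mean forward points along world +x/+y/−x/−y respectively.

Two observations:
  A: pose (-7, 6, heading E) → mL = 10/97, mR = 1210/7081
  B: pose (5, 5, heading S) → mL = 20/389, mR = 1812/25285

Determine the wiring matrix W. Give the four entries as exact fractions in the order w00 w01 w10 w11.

obs A: pose=(-7,6,E) → sL=20/97, sR=20/73, mL=10/97, mR=1210/7081
obs B: pose=(5,5,S) → sL=40/389, sR=8/65, mL=20/389, mR=1812/25285
sensor matrix S = [[20/97, 20/73], [40/389, 8/65]]; det S = -100096/35808617
solve [mL_A; mL_B] = S·[w00; w01] and [mR_A; mR_B] = S·[w10; w11]:
  w00 = 1/2, w01 = 0, w10 = -1/2, w11 = 1

1/2 0 -1/2 1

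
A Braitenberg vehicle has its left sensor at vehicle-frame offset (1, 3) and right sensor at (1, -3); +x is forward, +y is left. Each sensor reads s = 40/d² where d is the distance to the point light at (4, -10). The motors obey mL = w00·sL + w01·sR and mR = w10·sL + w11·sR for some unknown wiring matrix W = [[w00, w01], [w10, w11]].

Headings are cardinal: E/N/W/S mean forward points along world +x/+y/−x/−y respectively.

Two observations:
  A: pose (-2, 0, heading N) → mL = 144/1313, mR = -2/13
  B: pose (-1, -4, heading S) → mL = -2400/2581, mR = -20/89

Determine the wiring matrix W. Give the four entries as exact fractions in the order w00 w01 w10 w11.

obs A: pose=(-2,0,N) → sL=20/101, sR=4/13, mL=144/1313, mR=-2/13
obs B: pose=(-1,-4,S) → sL=40/29, sR=40/89, mL=-2400/2581, mR=-20/89
sensor matrix S = [[20/101, 4/13], [40/29, 40/89]]; det S = -1136640/3388853
solve [mL_A; mL_B] = S·[w00; w01] and [mR_A; mR_B] = S·[w10; w11]:
  w00 = -1, w01 = 1, w10 = 0, w11 = -1/2

-1 1 0 -1/2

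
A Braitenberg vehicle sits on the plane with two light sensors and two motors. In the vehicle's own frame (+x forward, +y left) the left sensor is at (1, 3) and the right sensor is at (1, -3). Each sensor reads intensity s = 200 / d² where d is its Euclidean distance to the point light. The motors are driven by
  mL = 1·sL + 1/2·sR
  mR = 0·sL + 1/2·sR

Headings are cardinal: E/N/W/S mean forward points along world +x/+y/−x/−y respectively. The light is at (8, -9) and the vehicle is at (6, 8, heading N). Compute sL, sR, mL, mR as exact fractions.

200/349 8/13 3996/4537 4/13

left sensor world pos  = (3, 9); dL² = 349
right sensor world pos = (9, 9); dR² = 325
sL = 200/349 = 200/349
sR = 200/325 = 8/13
mL = 1·sL + 1/2·sR = 3996/4537
mR = 0·sL + 1/2·sR = 4/13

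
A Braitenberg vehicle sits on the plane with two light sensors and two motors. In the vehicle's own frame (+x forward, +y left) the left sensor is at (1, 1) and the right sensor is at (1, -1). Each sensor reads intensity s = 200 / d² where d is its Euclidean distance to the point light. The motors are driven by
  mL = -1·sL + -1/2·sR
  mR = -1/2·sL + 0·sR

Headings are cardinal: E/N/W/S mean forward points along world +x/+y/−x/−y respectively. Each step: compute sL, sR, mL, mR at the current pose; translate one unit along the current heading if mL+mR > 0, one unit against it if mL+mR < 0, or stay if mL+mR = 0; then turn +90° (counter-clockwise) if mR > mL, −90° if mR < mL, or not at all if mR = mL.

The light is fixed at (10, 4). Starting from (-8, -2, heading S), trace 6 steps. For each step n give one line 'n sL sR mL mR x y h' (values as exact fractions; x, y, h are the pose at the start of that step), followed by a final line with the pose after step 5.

n=0: pose=(-8,-2,S); sL=100/169, sR=20/41; mL=-5790/6929, mR=-50/169; mL+mR=-7840/6929 → advance -1; mR−mL=3740/6929 → turn +1·90°
n=1: pose=(-8,-1,E); sL=40/61, sR=8/13; mL=-764/793, mR=-20/61; mL+mR=-1024/793 → advance -1; mR−mL=504/793 → turn +1·90°
n=2: pose=(-9,-1,N); sL=25/52, sR=10/17; mL=-685/884, mR=-25/104; mL+mR=-1795/1768 → advance -1; mR−mL=945/1768 → turn +1·90°
n=3: pose=(-9,-2,W); sL=200/449, sR=8/17; mL=-5196/7633, mR=-100/449; mL+mR=-6896/7633 → advance -1; mR−mL=3496/7633 → turn +1·90°
n=4: pose=(-8,-2,S); sL=100/169, sR=20/41; mL=-5790/6929, mR=-50/169; mL+mR=-7840/6929 → advance -1; mR−mL=3740/6929 → turn +1·90°
n=5: pose=(-8,-1,E); sL=40/61, sR=8/13; mL=-764/793, mR=-20/61; mL+mR=-1024/793 → advance -1; mR−mL=504/793 → turn +1·90°

0 100/169 20/41 -5790/6929 -50/169 -8 -2 S
1 40/61 8/13 -764/793 -20/61 -8 -1 E
2 25/52 10/17 -685/884 -25/104 -9 -1 N
3 200/449 8/17 -5196/7633 -100/449 -9 -2 W
4 100/169 20/41 -5790/6929 -50/169 -8 -2 S
5 40/61 8/13 -764/793 -20/61 -8 -1 E
final -9 -1 N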